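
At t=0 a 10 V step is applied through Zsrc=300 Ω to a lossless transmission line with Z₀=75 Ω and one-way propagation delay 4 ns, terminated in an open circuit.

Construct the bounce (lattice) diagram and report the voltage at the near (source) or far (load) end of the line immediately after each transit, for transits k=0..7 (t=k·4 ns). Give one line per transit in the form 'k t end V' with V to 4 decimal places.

0 0 source 2.0000
1 4 load 4.0000
2 8 source 5.2000
3 12 load 6.4000
4 16 source 7.1200
5 20 load 7.8400
6 24 source 8.2720
7 28 load 8.7040

Γ_L=1.000000, Γ_S=0.600000; launch V₁=10·75/375=2.000000
k=0 src: V=2.0000
k=1 load: inc=2.000000, refl=2.000000·1.000000=2.0000; V=0.000000+2.000000+2.000000=4.0000
k=2 src: inc=2.000000, refl=2.000000·0.600000=1.2000; V=2.000000+2.000000+1.200000=5.2000
k=3 load: inc=1.200000, refl=1.200000·1.000000=1.2000; V=4.000000+1.200000+1.200000=6.4000
k=4 src: inc=1.200000, refl=1.200000·0.600000=0.7200; V=5.200000+1.200000+0.720000=7.1200
k=5 load: inc=0.720000, refl=0.720000·1.000000=0.7200; V=6.400000+0.720000+0.720000=7.8400
k=6 src: inc=0.720000, refl=0.720000·0.600000=0.4320; V=7.120000+0.720000+0.432000=8.2720
k=7 load: inc=0.432000, refl=0.432000·1.000000=0.4320; V=7.840000+0.432000+0.432000=8.7040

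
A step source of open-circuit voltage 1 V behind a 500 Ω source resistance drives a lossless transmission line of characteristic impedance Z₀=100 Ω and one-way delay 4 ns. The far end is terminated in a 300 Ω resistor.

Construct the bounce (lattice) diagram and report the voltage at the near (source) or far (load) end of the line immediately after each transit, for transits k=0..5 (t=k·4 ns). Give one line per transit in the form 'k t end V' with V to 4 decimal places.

0 0 source 0.1667
1 4 load 0.2500
2 8 source 0.3056
3 12 load 0.3333
4 16 source 0.3519
5 20 load 0.3611

Γ_L=0.500000, Γ_S=0.666667; launch V₁=1·100/600=0.166667
k=0 src: V=0.1667
k=1 load: inc=0.166667, refl=0.166667·0.500000=0.0833; V=0.000000+0.166667+0.083333=0.2500
k=2 src: inc=0.083333, refl=0.083333·0.666667=0.0556; V=0.166667+0.083333+0.055556=0.3056
k=3 load: inc=0.055556, refl=0.055556·0.500000=0.0278; V=0.250000+0.055556+0.027778=0.3333
k=4 src: inc=0.027778, refl=0.027778·0.666667=0.0185; V=0.305556+0.027778+0.018519=0.3519
k=5 load: inc=0.018519, refl=0.018519·0.500000=0.0093; V=0.333333+0.018519+0.009259=0.3611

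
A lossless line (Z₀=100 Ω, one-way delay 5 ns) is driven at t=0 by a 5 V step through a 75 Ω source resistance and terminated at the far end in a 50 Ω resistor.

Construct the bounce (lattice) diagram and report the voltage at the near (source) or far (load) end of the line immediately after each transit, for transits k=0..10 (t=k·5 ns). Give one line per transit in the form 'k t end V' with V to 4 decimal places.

0 0 source 2.8571
1 5 load 1.9048
2 10 source 2.0408
3 15 load 1.9955
4 20 source 2.0019
5 25 load 1.9998
6 30 source 2.0001
7 35 load 2.0000
8 40 source 2.0000
9 45 load 2.0000
10 50 source 2.0000

Γ_L=-0.333333, Γ_S=-0.142857; launch V₁=5·100/175=2.857143
k=0 src: V=2.8571
k=1 load: inc=2.857143, refl=2.857143·-0.333333=-0.9524; V=0.000000+2.857143+-0.952381=1.9048
k=2 src: inc=-0.952381, refl=-0.952381·-0.142857=0.1361; V=2.857143+-0.952381+0.136054=2.0408
k=3 load: inc=0.136054, refl=0.136054·-0.333333=-0.0454; V=1.904762+0.136054+-0.045351=1.9955
k=4 src: inc=-0.045351, refl=-0.045351·-0.142857=0.0065; V=2.040816+-0.045351+0.006479=2.0019
k=5 load: inc=0.006479, refl=0.006479·-0.333333=-0.0022; V=1.995465+0.006479+-0.002160=1.9998
k=6 src: inc=-0.002160, refl=-0.002160·-0.142857=0.0003; V=2.001944+-0.002160+0.000309=2.0001
k=7 load: inc=0.000309, refl=0.000309·-0.333333=-0.0001; V=1.999784+0.000309+-0.000103=2.0000
k=8 src: inc=-0.000103, refl=-0.000103·-0.142857=0.0000; V=2.000093+-0.000103+0.000015=2.0000
k=9 load: inc=0.000015, refl=0.000015·-0.333333=-0.0000; V=1.999990+0.000015+-0.000005=2.0000
k=10 src: inc=-0.000005, refl=-0.000005·-0.142857=0.0000; V=2.000004+-0.000005+0.000001=2.0000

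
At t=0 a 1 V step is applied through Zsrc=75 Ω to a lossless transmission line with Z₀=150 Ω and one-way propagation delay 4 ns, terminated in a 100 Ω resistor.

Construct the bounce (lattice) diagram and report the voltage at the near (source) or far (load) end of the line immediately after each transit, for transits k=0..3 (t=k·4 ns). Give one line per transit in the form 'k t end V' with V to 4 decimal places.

0 0 source 0.6667
1 4 load 0.5333
2 8 source 0.5778
3 12 load 0.5689

Γ_L=-0.200000, Γ_S=-0.333333; launch V₁=1·150/225=0.666667
k=0 src: V=0.6667
k=1 load: inc=0.666667, refl=0.666667·-0.200000=-0.1333; V=0.000000+0.666667+-0.133333=0.5333
k=2 src: inc=-0.133333, refl=-0.133333·-0.333333=0.0444; V=0.666667+-0.133333+0.044444=0.5778
k=3 load: inc=0.044444, refl=0.044444·-0.200000=-0.0089; V=0.533333+0.044444+-0.008889=0.5689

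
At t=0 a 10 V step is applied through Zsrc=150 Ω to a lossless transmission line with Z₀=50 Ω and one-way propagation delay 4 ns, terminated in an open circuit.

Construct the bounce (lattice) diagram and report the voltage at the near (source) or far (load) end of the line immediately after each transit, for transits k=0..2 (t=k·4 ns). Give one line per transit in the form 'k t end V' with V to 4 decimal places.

0 0 source 2.5000
1 4 load 5.0000
2 8 source 6.2500

Γ_L=1.000000, Γ_S=0.500000; launch V₁=10·50/200=2.500000
k=0 src: V=2.5000
k=1 load: inc=2.500000, refl=2.500000·1.000000=2.5000; V=0.000000+2.500000+2.500000=5.0000
k=2 src: inc=2.500000, refl=2.500000·0.500000=1.2500; V=2.500000+2.500000+1.250000=6.2500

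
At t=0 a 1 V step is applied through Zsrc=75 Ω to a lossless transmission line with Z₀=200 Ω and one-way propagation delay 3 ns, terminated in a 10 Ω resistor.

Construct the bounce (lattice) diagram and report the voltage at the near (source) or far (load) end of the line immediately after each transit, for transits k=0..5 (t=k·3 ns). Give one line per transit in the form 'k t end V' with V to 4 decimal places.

Γ_L=-0.904762, Γ_S=-0.454545; launch V₁=1·200/275=0.727273
k=0 src: V=0.7273
k=1 load: inc=0.727273, refl=0.727273·-0.904762=-0.6580; V=0.000000+0.727273+-0.658009=0.0693
k=2 src: inc=-0.658009, refl=-0.658009·-0.454545=0.2991; V=0.727273+-0.658009+0.299095=0.3684
k=3 load: inc=0.299095, refl=0.299095·-0.904762=-0.2706; V=0.069264+0.299095+-0.270610=0.0977
k=4 src: inc=-0.270610, refl=-0.270610·-0.454545=0.1230; V=0.368359+-0.270610+0.123004=0.2208
k=5 load: inc=0.123004, refl=0.123004·-0.904762=-0.1113; V=0.097749+0.123004+-0.111290=0.1095

0 0 source 0.7273
1 3 load 0.0693
2 6 source 0.3684
3 9 load 0.0977
4 12 source 0.2208
5 15 load 0.1095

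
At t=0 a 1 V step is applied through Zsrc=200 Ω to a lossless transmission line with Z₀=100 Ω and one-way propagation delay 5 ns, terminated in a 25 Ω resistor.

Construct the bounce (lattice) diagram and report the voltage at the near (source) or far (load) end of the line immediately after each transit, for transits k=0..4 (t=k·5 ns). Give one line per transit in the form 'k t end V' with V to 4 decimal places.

0 0 source 0.3333
1 5 load 0.1333
2 10 source 0.0667
3 15 load 0.1067
4 20 source 0.1200

Γ_L=-0.600000, Γ_S=0.333333; launch V₁=1·100/300=0.333333
k=0 src: V=0.3333
k=1 load: inc=0.333333, refl=0.333333·-0.600000=-0.2000; V=0.000000+0.333333+-0.200000=0.1333
k=2 src: inc=-0.200000, refl=-0.200000·0.333333=-0.0667; V=0.333333+-0.200000+-0.066667=0.0667
k=3 load: inc=-0.066667, refl=-0.066667·-0.600000=0.0400; V=0.133333+-0.066667+0.040000=0.1067
k=4 src: inc=0.040000, refl=0.040000·0.333333=0.0133; V=0.066667+0.040000+0.013333=0.1200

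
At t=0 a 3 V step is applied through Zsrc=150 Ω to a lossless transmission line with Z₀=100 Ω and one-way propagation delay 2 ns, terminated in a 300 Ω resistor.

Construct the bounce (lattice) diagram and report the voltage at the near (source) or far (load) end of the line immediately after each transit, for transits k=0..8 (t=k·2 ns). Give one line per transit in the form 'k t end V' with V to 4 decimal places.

0 0 source 1.2000
1 2 load 1.8000
2 4 source 1.9200
3 6 load 1.9800
4 8 source 1.9920
5 10 load 1.9980
6 12 source 1.9992
7 14 load 1.9998
8 16 source 1.9999

Γ_L=0.500000, Γ_S=0.200000; launch V₁=3·100/250=1.200000
k=0 src: V=1.2000
k=1 load: inc=1.200000, refl=1.200000·0.500000=0.6000; V=0.000000+1.200000+0.600000=1.8000
k=2 src: inc=0.600000, refl=0.600000·0.200000=0.1200; V=1.200000+0.600000+0.120000=1.9200
k=3 load: inc=0.120000, refl=0.120000·0.500000=0.0600; V=1.800000+0.120000+0.060000=1.9800
k=4 src: inc=0.060000, refl=0.060000·0.200000=0.0120; V=1.920000+0.060000+0.012000=1.9920
k=5 load: inc=0.012000, refl=0.012000·0.500000=0.0060; V=1.980000+0.012000+0.006000=1.9980
k=6 src: inc=0.006000, refl=0.006000·0.200000=0.0012; V=1.992000+0.006000+0.001200=1.9992
k=7 load: inc=0.001200, refl=0.001200·0.500000=0.0006; V=1.998000+0.001200+0.000600=1.9998
k=8 src: inc=0.000600, refl=0.000600·0.200000=0.0001; V=1.999200+0.000600+0.000120=1.9999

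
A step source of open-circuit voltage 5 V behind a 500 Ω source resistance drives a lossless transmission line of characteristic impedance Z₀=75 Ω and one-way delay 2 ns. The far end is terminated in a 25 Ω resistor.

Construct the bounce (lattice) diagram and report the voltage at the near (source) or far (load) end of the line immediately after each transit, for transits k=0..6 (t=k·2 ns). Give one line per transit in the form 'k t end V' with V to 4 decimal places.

0 0 source 0.6522
1 2 load 0.3261
2 4 source 0.0851
3 6 load 0.2056
4 8 source 0.2946
5 10 load 0.2501
6 12 source 0.2172

Γ_L=-0.500000, Γ_S=0.739130; launch V₁=5·75/575=0.652174
k=0 src: V=0.6522
k=1 load: inc=0.652174, refl=0.652174·-0.500000=-0.3261; V=0.000000+0.652174+-0.326087=0.3261
k=2 src: inc=-0.326087, refl=-0.326087·0.739130=-0.2410; V=0.652174+-0.326087+-0.241021=0.0851
k=3 load: inc=-0.241021, refl=-0.241021·-0.500000=0.1205; V=0.326087+-0.241021+0.120510=0.2056
k=4 src: inc=0.120510, refl=0.120510·0.739130=0.0891; V=0.085066+0.120510+0.089073=0.2946
k=5 load: inc=0.089073, refl=0.089073·-0.500000=-0.0445; V=0.205577+0.089073+-0.044536=0.2501
k=6 src: inc=-0.044536, refl=-0.044536·0.739130=-0.0329; V=0.294649+-0.044536+-0.032918=0.2172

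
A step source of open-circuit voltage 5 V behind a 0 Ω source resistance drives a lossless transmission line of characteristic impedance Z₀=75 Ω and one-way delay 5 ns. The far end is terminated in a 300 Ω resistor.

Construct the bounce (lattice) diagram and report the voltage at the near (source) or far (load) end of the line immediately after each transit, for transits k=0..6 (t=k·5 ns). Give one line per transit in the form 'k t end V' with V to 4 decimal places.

0 0 source 5.0000
1 5 load 8.0000
2 10 source 5.0000
3 15 load 3.2000
4 20 source 5.0000
5 25 load 6.0800
6 30 source 5.0000

Γ_L=0.600000, Γ_S=-1.000000; launch V₁=5·75/75=5.000000
k=0 src: V=5.0000
k=1 load: inc=5.000000, refl=5.000000·0.600000=3.0000; V=0.000000+5.000000+3.000000=8.0000
k=2 src: inc=3.000000, refl=3.000000·-1.000000=-3.0000; V=5.000000+3.000000+-3.000000=5.0000
k=3 load: inc=-3.000000, refl=-3.000000·0.600000=-1.8000; V=8.000000+-3.000000+-1.800000=3.2000
k=4 src: inc=-1.800000, refl=-1.800000·-1.000000=1.8000; V=5.000000+-1.800000+1.800000=5.0000
k=5 load: inc=1.800000, refl=1.800000·0.600000=1.0800; V=3.200000+1.800000+1.080000=6.0800
k=6 src: inc=1.080000, refl=1.080000·-1.000000=-1.0800; V=5.000000+1.080000+-1.080000=5.0000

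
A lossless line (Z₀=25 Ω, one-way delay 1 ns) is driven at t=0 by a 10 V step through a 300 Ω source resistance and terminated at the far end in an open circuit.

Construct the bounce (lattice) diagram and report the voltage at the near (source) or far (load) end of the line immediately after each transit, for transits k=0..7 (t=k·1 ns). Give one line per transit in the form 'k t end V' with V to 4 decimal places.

0 0 source 0.7692
1 1 load 1.5385
2 2 source 2.1893
3 3 load 2.8402
4 4 source 3.3910
5 5 load 3.9417
6 6 source 4.4078
7 7 load 4.8738

Γ_L=1.000000, Γ_S=0.846154; launch V₁=10·25/325=0.769231
k=0 src: V=0.7692
k=1 load: inc=0.769231, refl=0.769231·1.000000=0.7692; V=0.000000+0.769231+0.769231=1.5385
k=2 src: inc=0.769231, refl=0.769231·0.846154=0.6509; V=0.769231+0.769231+0.650888=2.1893
k=3 load: inc=0.650888, refl=0.650888·1.000000=0.6509; V=1.538462+0.650888+0.650888=2.8402
k=4 src: inc=0.650888, refl=0.650888·0.846154=0.5508; V=2.189349+0.650888+0.550751=3.3910
k=5 load: inc=0.550751, refl=0.550751·1.000000=0.5508; V=2.840237+0.550751+0.550751=3.9417
k=6 src: inc=0.550751, refl=0.550751·0.846154=0.4660; V=3.390988+0.550751+0.466020=4.4078
k=7 load: inc=0.466020, refl=0.466020·1.000000=0.4660; V=3.941739+0.466020+0.466020=4.8738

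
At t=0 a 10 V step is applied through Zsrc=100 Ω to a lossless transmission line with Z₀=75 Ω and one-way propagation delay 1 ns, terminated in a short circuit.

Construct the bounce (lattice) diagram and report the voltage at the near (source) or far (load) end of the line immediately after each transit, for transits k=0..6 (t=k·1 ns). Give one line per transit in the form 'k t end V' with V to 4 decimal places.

0 0 source 4.2857
1 1 load 0.0000
2 2 source -0.6122
3 3 load 0.0000
4 4 source 0.0875
5 5 load 0.0000
6 6 source -0.0125

Γ_L=-1.000000, Γ_S=0.142857; launch V₁=10·75/175=4.285714
k=0 src: V=4.2857
k=1 load: inc=4.285714, refl=4.285714·-1.000000=-4.2857; V=0.000000+4.285714+-4.285714=0.0000
k=2 src: inc=-4.285714, refl=-4.285714·0.142857=-0.6122; V=4.285714+-4.285714+-0.612245=-0.6122
k=3 load: inc=-0.612245, refl=-0.612245·-1.000000=0.6122; V=0.000000+-0.612245+0.612245=0.0000
k=4 src: inc=0.612245, refl=0.612245·0.142857=0.0875; V=-0.612245+0.612245+0.087464=0.0875
k=5 load: inc=0.087464, refl=0.087464·-1.000000=-0.0875; V=0.000000+0.087464+-0.087464=0.0000
k=6 src: inc=-0.087464, refl=-0.087464·0.142857=-0.0125; V=0.087464+-0.087464+-0.012495=-0.0125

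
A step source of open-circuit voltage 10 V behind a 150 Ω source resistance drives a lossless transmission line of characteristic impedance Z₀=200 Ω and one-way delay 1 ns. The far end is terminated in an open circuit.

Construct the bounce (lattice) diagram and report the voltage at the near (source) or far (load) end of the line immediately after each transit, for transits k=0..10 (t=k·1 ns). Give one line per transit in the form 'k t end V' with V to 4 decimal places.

0 0 source 5.7143
1 1 load 11.4286
2 2 source 10.6122
3 3 load 9.7959
4 4 source 9.9125
5 5 load 10.0292
6 6 source 10.0125
7 7 load 9.9958
8 8 source 9.9982
9 9 load 10.0006
10 10 source 10.0003

Γ_L=1.000000, Γ_S=-0.142857; launch V₁=10·200/350=5.714286
k=0 src: V=5.7143
k=1 load: inc=5.714286, refl=5.714286·1.000000=5.7143; V=0.000000+5.714286+5.714286=11.4286
k=2 src: inc=5.714286, refl=5.714286·-0.142857=-0.8163; V=5.714286+5.714286+-0.816327=10.6122
k=3 load: inc=-0.816327, refl=-0.816327·1.000000=-0.8163; V=11.428571+-0.816327+-0.816327=9.7959
k=4 src: inc=-0.816327, refl=-0.816327·-0.142857=0.1166; V=10.612245+-0.816327+0.116618=9.9125
k=5 load: inc=0.116618, refl=0.116618·1.000000=0.1166; V=9.795918+0.116618+0.116618=10.0292
k=6 src: inc=0.116618, refl=0.116618·-0.142857=-0.0167; V=9.912536+0.116618+-0.016660=10.0125
k=7 load: inc=-0.016660, refl=-0.016660·1.000000=-0.0167; V=10.029155+-0.016660+-0.016660=9.9958
k=8 src: inc=-0.016660, refl=-0.016660·-0.142857=0.0024; V=10.012495+-0.016660+0.002380=9.9982
k=9 load: inc=0.002380, refl=0.002380·1.000000=0.0024; V=9.995835+0.002380+0.002380=10.0006
k=10 src: inc=0.002380, refl=0.002380·-0.142857=-0.0003; V=9.998215+0.002380+-0.000340=10.0003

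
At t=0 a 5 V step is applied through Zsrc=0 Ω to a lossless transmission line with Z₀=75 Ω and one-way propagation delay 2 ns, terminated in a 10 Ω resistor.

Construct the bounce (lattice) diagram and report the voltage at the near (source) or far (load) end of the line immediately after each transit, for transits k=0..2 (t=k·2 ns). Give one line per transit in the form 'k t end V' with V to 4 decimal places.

Γ_L=-0.764706, Γ_S=-1.000000; launch V₁=5·75/75=5.000000
k=0 src: V=5.0000
k=1 load: inc=5.000000, refl=5.000000·-0.764706=-3.8235; V=0.000000+5.000000+-3.823529=1.1765
k=2 src: inc=-3.823529, refl=-3.823529·-1.000000=3.8235; V=5.000000+-3.823529+3.823529=5.0000

0 0 source 5.0000
1 2 load 1.1765
2 4 source 5.0000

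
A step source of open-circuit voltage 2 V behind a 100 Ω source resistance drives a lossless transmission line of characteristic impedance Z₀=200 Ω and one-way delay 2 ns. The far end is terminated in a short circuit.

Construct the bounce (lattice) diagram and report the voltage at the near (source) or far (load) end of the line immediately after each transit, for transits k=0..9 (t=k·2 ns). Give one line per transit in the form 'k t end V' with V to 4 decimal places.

0 0 source 1.3333
1 2 load 0.0000
2 4 source 0.4444
3 6 load 0.0000
4 8 source 0.1481
5 10 load 0.0000
6 12 source 0.0494
7 14 load 0.0000
8 16 source 0.0165
9 18 load 0.0000

Γ_L=-1.000000, Γ_S=-0.333333; launch V₁=2·200/300=1.333333
k=0 src: V=1.3333
k=1 load: inc=1.333333, refl=1.333333·-1.000000=-1.3333; V=0.000000+1.333333+-1.333333=0.0000
k=2 src: inc=-1.333333, refl=-1.333333·-0.333333=0.4444; V=1.333333+-1.333333+0.444444=0.4444
k=3 load: inc=0.444444, refl=0.444444·-1.000000=-0.4444; V=0.000000+0.444444+-0.444444=0.0000
k=4 src: inc=-0.444444, refl=-0.444444·-0.333333=0.1481; V=0.444444+-0.444444+0.148148=0.1481
k=5 load: inc=0.148148, refl=0.148148·-1.000000=-0.1481; V=0.000000+0.148148+-0.148148=0.0000
k=6 src: inc=-0.148148, refl=-0.148148·-0.333333=0.0494; V=0.148148+-0.148148+0.049383=0.0494
k=7 load: inc=0.049383, refl=0.049383·-1.000000=-0.0494; V=0.000000+0.049383+-0.049383=0.0000
k=8 src: inc=-0.049383, refl=-0.049383·-0.333333=0.0165; V=0.049383+-0.049383+0.016461=0.0165
k=9 load: inc=0.016461, refl=0.016461·-1.000000=-0.0165; V=0.000000+0.016461+-0.016461=0.0000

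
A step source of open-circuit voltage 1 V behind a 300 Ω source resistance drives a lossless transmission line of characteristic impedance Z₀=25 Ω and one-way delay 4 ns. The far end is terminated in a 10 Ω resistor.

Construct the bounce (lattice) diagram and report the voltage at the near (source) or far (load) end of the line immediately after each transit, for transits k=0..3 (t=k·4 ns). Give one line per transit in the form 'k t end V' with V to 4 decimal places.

0 0 source 0.0769
1 4 load 0.0440
2 8 source 0.0161
3 12 load 0.0280

Γ_L=-0.428571, Γ_S=0.846154; launch V₁=1·25/325=0.076923
k=0 src: V=0.0769
k=1 load: inc=0.076923, refl=0.076923·-0.428571=-0.0330; V=0.000000+0.076923+-0.032967=0.0440
k=2 src: inc=-0.032967, refl=-0.032967·0.846154=-0.0279; V=0.076923+-0.032967+-0.027895=0.0161
k=3 load: inc=-0.027895, refl=-0.027895·-0.428571=0.0120; V=0.043956+-0.027895+0.011955=0.0280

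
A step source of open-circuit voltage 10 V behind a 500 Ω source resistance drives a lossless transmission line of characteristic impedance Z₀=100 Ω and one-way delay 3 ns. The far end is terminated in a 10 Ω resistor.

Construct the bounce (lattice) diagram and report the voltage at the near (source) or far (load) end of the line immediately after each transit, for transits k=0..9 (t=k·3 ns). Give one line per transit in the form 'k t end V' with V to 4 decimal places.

Γ_L=-0.818182, Γ_S=0.666667; launch V₁=10·100/600=1.666667
k=0 src: V=1.6667
k=1 load: inc=1.666667, refl=1.666667·-0.818182=-1.3636; V=0.000000+1.666667+-1.363636=0.3030
k=2 src: inc=-1.363636, refl=-1.363636·0.666667=-0.9091; V=1.666667+-1.363636+-0.909091=-0.6061
k=3 load: inc=-0.909091, refl=-0.909091·-0.818182=0.7438; V=0.303030+-0.909091+0.743802=0.1377
k=4 src: inc=0.743802, refl=0.743802·0.666667=0.4959; V=-0.606061+0.743802+0.495868=0.6336
k=5 load: inc=0.495868, refl=0.495868·-0.818182=-0.4057; V=0.137741+0.495868+-0.405710=0.2279
k=6 src: inc=-0.405710, refl=-0.405710·0.666667=-0.2705; V=0.633609+-0.405710+-0.270473=-0.0426
k=7 load: inc=-0.270473, refl=-0.270473·-0.818182=0.2213; V=0.227899+-0.270473+0.221296=0.1787
k=8 src: inc=0.221296, refl=0.221296·0.666667=0.1475; V=-0.042575+0.221296+0.147531=0.3263
k=9 load: inc=0.147531, refl=0.147531·-0.818182=-0.1207; V=0.178722+0.147531+-0.120707=0.2055

0 0 source 1.6667
1 3 load 0.3030
2 6 source -0.6061
3 9 load 0.1377
4 12 source 0.6336
5 15 load 0.2279
6 18 source -0.0426
7 21 load 0.1787
8 24 source 0.3263
9 27 load 0.2055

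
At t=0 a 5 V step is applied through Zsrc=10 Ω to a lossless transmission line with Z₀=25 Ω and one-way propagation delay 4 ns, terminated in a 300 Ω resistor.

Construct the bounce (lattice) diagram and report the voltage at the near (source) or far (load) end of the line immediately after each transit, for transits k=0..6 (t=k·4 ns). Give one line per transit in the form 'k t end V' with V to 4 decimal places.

Γ_L=0.846154, Γ_S=-0.428571; launch V₁=5·25/35=3.571429
k=0 src: V=3.5714
k=1 load: inc=3.571429, refl=3.571429·0.846154=3.0220; V=0.000000+3.571429+3.021978=6.5934
k=2 src: inc=3.021978, refl=3.021978·-0.428571=-1.2951; V=3.571429+3.021978+-1.295133=5.2983
k=3 load: inc=-1.295133, refl=-1.295133·0.846154=-1.0959; V=6.593407+-1.295133+-1.095882=4.2024
k=4 src: inc=-1.095882, refl=-1.095882·-0.428571=0.4697; V=5.298273+-1.095882+0.469664=4.6721
k=5 load: inc=0.469664, refl=0.469664·0.846154=0.3974; V=4.202391+0.469664+0.397408=5.0695
k=6 src: inc=0.397408, refl=0.397408·-0.428571=-0.1703; V=4.672055+0.397408+-0.170318=4.8991

0 0 source 3.5714
1 4 load 6.5934
2 8 source 5.2983
3 12 load 4.2024
4 16 source 4.6721
5 20 load 5.0695
6 24 source 4.8991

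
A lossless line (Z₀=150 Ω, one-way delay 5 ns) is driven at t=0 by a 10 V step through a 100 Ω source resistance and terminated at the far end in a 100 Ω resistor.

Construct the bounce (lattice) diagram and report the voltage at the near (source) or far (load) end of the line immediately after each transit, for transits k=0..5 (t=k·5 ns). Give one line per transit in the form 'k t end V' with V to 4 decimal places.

Γ_L=-0.200000, Γ_S=-0.200000; launch V₁=10·150/250=6.000000
k=0 src: V=6.0000
k=1 load: inc=6.000000, refl=6.000000·-0.200000=-1.2000; V=0.000000+6.000000+-1.200000=4.8000
k=2 src: inc=-1.200000, refl=-1.200000·-0.200000=0.2400; V=6.000000+-1.200000+0.240000=5.0400
k=3 load: inc=0.240000, refl=0.240000·-0.200000=-0.0480; V=4.800000+0.240000+-0.048000=4.9920
k=4 src: inc=-0.048000, refl=-0.048000·-0.200000=0.0096; V=5.040000+-0.048000+0.009600=5.0016
k=5 load: inc=0.009600, refl=0.009600·-0.200000=-0.0019; V=4.992000+0.009600+-0.001920=4.9997

0 0 source 6.0000
1 5 load 4.8000
2 10 source 5.0400
3 15 load 4.9920
4 20 source 5.0016
5 25 load 4.9997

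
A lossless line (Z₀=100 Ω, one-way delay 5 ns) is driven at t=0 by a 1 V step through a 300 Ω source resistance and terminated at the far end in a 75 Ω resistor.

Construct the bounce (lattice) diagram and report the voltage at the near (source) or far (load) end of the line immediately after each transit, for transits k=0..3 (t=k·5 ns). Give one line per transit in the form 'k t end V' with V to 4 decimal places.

0 0 source 0.2500
1 5 load 0.2143
2 10 source 0.1964
3 15 load 0.1990

Γ_L=-0.142857, Γ_S=0.500000; launch V₁=1·100/400=0.250000
k=0 src: V=0.2500
k=1 load: inc=0.250000, refl=0.250000·-0.142857=-0.0357; V=0.000000+0.250000+-0.035714=0.2143
k=2 src: inc=-0.035714, refl=-0.035714·0.500000=-0.0179; V=0.250000+-0.035714+-0.017857=0.1964
k=3 load: inc=-0.017857, refl=-0.017857·-0.142857=0.0026; V=0.214286+-0.017857+0.002551=0.1990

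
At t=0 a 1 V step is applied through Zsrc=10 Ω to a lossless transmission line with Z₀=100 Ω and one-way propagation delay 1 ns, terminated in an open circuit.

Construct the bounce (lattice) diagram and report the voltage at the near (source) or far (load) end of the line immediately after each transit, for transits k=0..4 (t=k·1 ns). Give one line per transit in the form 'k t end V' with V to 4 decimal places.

Γ_L=1.000000, Γ_S=-0.818182; launch V₁=1·100/110=0.909091
k=0 src: V=0.9091
k=1 load: inc=0.909091, refl=0.909091·1.000000=0.9091; V=0.000000+0.909091+0.909091=1.8182
k=2 src: inc=0.909091, refl=0.909091·-0.818182=-0.7438; V=0.909091+0.909091+-0.743802=1.0744
k=3 load: inc=-0.743802, refl=-0.743802·1.000000=-0.7438; V=1.818182+-0.743802+-0.743802=0.3306
k=4 src: inc=-0.743802, refl=-0.743802·-0.818182=0.6086; V=1.074380+-0.743802+0.608565=0.9391

0 0 source 0.9091
1 1 load 1.8182
2 2 source 1.0744
3 3 load 0.3306
4 4 source 0.9391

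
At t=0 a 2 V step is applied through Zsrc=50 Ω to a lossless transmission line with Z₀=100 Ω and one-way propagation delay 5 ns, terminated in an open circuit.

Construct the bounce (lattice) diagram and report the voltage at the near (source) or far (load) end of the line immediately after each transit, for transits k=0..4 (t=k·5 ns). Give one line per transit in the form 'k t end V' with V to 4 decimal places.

Γ_L=1.000000, Γ_S=-0.333333; launch V₁=2·100/150=1.333333
k=0 src: V=1.3333
k=1 load: inc=1.333333, refl=1.333333·1.000000=1.3333; V=0.000000+1.333333+1.333333=2.6667
k=2 src: inc=1.333333, refl=1.333333·-0.333333=-0.4444; V=1.333333+1.333333+-0.444444=2.2222
k=3 load: inc=-0.444444, refl=-0.444444·1.000000=-0.4444; V=2.666667+-0.444444+-0.444444=1.7778
k=4 src: inc=-0.444444, refl=-0.444444·-0.333333=0.1481; V=2.222222+-0.444444+0.148148=1.9259

0 0 source 1.3333
1 5 load 2.6667
2 10 source 2.2222
3 15 load 1.7778
4 20 source 1.9259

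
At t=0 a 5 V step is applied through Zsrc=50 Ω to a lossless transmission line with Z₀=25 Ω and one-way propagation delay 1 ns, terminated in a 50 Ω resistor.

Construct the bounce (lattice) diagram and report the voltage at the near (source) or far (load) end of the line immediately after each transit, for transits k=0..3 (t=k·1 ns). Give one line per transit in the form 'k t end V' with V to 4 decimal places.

0 0 source 1.6667
1 1 load 2.2222
2 2 source 2.4074
3 3 load 2.4691

Γ_L=0.333333, Γ_S=0.333333; launch V₁=5·25/75=1.666667
k=0 src: V=1.6667
k=1 load: inc=1.666667, refl=1.666667·0.333333=0.5556; V=0.000000+1.666667+0.555556=2.2222
k=2 src: inc=0.555556, refl=0.555556·0.333333=0.1852; V=1.666667+0.555556+0.185185=2.4074
k=3 load: inc=0.185185, refl=0.185185·0.333333=0.0617; V=2.222222+0.185185+0.061728=2.4691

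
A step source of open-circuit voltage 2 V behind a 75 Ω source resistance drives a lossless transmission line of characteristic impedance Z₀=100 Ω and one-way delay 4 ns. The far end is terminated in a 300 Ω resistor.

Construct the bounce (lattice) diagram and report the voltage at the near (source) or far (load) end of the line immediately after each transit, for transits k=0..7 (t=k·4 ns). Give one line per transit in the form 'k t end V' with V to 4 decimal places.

0 0 source 1.1429
1 4 load 1.7143
2 8 source 1.6327
3 12 load 1.5918
4 16 source 1.5977
5 20 load 1.6006
6 24 source 1.6002
7 28 load 1.6000

Γ_L=0.500000, Γ_S=-0.142857; launch V₁=2·100/175=1.142857
k=0 src: V=1.1429
k=1 load: inc=1.142857, refl=1.142857·0.500000=0.5714; V=0.000000+1.142857+0.571429=1.7143
k=2 src: inc=0.571429, refl=0.571429·-0.142857=-0.0816; V=1.142857+0.571429+-0.081633=1.6327
k=3 load: inc=-0.081633, refl=-0.081633·0.500000=-0.0408; V=1.714286+-0.081633+-0.040816=1.5918
k=4 src: inc=-0.040816, refl=-0.040816·-0.142857=0.0058; V=1.632653+-0.040816+0.005831=1.5977
k=5 load: inc=0.005831, refl=0.005831·0.500000=0.0029; V=1.591837+0.005831+0.002915=1.6006
k=6 src: inc=0.002915, refl=0.002915·-0.142857=-0.0004; V=1.597668+0.002915+-0.000416=1.6002
k=7 load: inc=-0.000416, refl=-0.000416·0.500000=-0.0002; V=1.600583+-0.000416+-0.000208=1.6000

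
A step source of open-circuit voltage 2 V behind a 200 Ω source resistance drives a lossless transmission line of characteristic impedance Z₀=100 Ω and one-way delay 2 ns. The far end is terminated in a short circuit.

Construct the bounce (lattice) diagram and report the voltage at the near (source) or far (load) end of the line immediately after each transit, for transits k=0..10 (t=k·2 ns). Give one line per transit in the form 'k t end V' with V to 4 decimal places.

Γ_L=-1.000000, Γ_S=0.333333; launch V₁=2·100/300=0.666667
k=0 src: V=0.6667
k=1 load: inc=0.666667, refl=0.666667·-1.000000=-0.6667; V=0.000000+0.666667+-0.666667=0.0000
k=2 src: inc=-0.666667, refl=-0.666667·0.333333=-0.2222; V=0.666667+-0.666667+-0.222222=-0.2222
k=3 load: inc=-0.222222, refl=-0.222222·-1.000000=0.2222; V=0.000000+-0.222222+0.222222=0.0000
k=4 src: inc=0.222222, refl=0.222222·0.333333=0.0741; V=-0.222222+0.222222+0.074074=0.0741
k=5 load: inc=0.074074, refl=0.074074·-1.000000=-0.0741; V=0.000000+0.074074+-0.074074=0.0000
k=6 src: inc=-0.074074, refl=-0.074074·0.333333=-0.0247; V=0.074074+-0.074074+-0.024691=-0.0247
k=7 load: inc=-0.024691, refl=-0.024691·-1.000000=0.0247; V=0.000000+-0.024691+0.024691=0.0000
k=8 src: inc=0.024691, refl=0.024691·0.333333=0.0082; V=-0.024691+0.024691+0.008230=0.0082
k=9 load: inc=0.008230, refl=0.008230·-1.000000=-0.0082; V=0.000000+0.008230+-0.008230=0.0000
k=10 src: inc=-0.008230, refl=-0.008230·0.333333=-0.0027; V=0.008230+-0.008230+-0.002743=-0.0027

0 0 source 0.6667
1 2 load 0.0000
2 4 source -0.2222
3 6 load 0.0000
4 8 source 0.0741
5 10 load 0.0000
6 12 source -0.0247
7 14 load 0.0000
8 16 source 0.0082
9 18 load 0.0000
10 20 source -0.0027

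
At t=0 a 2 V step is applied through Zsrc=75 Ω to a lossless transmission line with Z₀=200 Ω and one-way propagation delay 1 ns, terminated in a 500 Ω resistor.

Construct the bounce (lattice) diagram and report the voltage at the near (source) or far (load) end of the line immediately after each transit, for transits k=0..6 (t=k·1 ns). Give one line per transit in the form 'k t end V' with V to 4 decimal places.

Γ_L=0.428571, Γ_S=-0.454545; launch V₁=2·200/275=1.454545
k=0 src: V=1.4545
k=1 load: inc=1.454545, refl=1.454545·0.428571=0.6234; V=0.000000+1.454545+0.623377=2.0779
k=2 src: inc=0.623377, refl=0.623377·-0.454545=-0.2834; V=1.454545+0.623377+-0.283353=1.7946
k=3 load: inc=-0.283353, refl=-0.283353·0.428571=-0.1214; V=2.077922+-0.283353+-0.121437=1.6731
k=4 src: inc=-0.121437, refl=-0.121437·-0.454545=0.0552; V=1.794569+-0.121437+0.055199=1.7283
k=5 load: inc=0.055199, refl=0.055199·0.428571=0.0237; V=1.673132+0.055199+0.023657=1.7520
k=6 src: inc=0.023657, refl=0.023657·-0.454545=-0.0108; V=1.728331+0.023657+-0.010753=1.7412

0 0 source 1.4545
1 1 load 2.0779
2 2 source 1.7946
3 3 load 1.6731
4 4 source 1.7283
5 5 load 1.7520
6 6 source 1.7412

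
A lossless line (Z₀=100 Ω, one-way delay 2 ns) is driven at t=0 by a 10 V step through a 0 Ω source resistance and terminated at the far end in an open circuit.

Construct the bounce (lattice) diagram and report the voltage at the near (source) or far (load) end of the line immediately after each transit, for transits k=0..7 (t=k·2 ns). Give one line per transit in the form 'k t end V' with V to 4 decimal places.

0 0 source 10.0000
1 2 load 20.0000
2 4 source 10.0000
3 6 load 0.0000
4 8 source 10.0000
5 10 load 20.0000
6 12 source 10.0000
7 14 load 0.0000

Γ_L=1.000000, Γ_S=-1.000000; launch V₁=10·100/100=10.000000
k=0 src: V=10.0000
k=1 load: inc=10.000000, refl=10.000000·1.000000=10.0000; V=0.000000+10.000000+10.000000=20.0000
k=2 src: inc=10.000000, refl=10.000000·-1.000000=-10.0000; V=10.000000+10.000000+-10.000000=10.0000
k=3 load: inc=-10.000000, refl=-10.000000·1.000000=-10.0000; V=20.000000+-10.000000+-10.000000=0.0000
k=4 src: inc=-10.000000, refl=-10.000000·-1.000000=10.0000; V=10.000000+-10.000000+10.000000=10.0000
k=5 load: inc=10.000000, refl=10.000000·1.000000=10.0000; V=0.000000+10.000000+10.000000=20.0000
k=6 src: inc=10.000000, refl=10.000000·-1.000000=-10.0000; V=10.000000+10.000000+-10.000000=10.0000
k=7 load: inc=-10.000000, refl=-10.000000·1.000000=-10.0000; V=20.000000+-10.000000+-10.000000=0.0000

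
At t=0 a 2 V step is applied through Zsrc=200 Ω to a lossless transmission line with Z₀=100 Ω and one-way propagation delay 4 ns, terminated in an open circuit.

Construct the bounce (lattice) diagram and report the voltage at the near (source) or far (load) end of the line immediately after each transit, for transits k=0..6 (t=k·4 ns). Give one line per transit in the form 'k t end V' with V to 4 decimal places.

0 0 source 0.6667
1 4 load 1.3333
2 8 source 1.5556
3 12 load 1.7778
4 16 source 1.8519
5 20 load 1.9259
6 24 source 1.9506

Γ_L=1.000000, Γ_S=0.333333; launch V₁=2·100/300=0.666667
k=0 src: V=0.6667
k=1 load: inc=0.666667, refl=0.666667·1.000000=0.6667; V=0.000000+0.666667+0.666667=1.3333
k=2 src: inc=0.666667, refl=0.666667·0.333333=0.2222; V=0.666667+0.666667+0.222222=1.5556
k=3 load: inc=0.222222, refl=0.222222·1.000000=0.2222; V=1.333333+0.222222+0.222222=1.7778
k=4 src: inc=0.222222, refl=0.222222·0.333333=0.0741; V=1.555556+0.222222+0.074074=1.8519
k=5 load: inc=0.074074, refl=0.074074·1.000000=0.0741; V=1.777778+0.074074+0.074074=1.9259
k=6 src: inc=0.074074, refl=0.074074·0.333333=0.0247; V=1.851852+0.074074+0.024691=1.9506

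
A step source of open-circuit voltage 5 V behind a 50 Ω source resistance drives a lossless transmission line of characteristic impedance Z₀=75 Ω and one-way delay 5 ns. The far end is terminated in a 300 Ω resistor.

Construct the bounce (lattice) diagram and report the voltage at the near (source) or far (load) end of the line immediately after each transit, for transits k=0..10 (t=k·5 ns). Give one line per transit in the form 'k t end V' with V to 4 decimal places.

0 0 source 3.0000
1 5 load 4.8000
2 10 source 4.4400
3 15 load 4.2240
4 20 source 4.2672
5 25 load 4.2931
6 30 source 4.2879
7 35 load 4.2848
8 40 source 4.2854
9 45 load 4.2858
10 50 source 4.2857

Γ_L=0.600000, Γ_S=-0.200000; launch V₁=5·75/125=3.000000
k=0 src: V=3.0000
k=1 load: inc=3.000000, refl=3.000000·0.600000=1.8000; V=0.000000+3.000000+1.800000=4.8000
k=2 src: inc=1.800000, refl=1.800000·-0.200000=-0.3600; V=3.000000+1.800000+-0.360000=4.4400
k=3 load: inc=-0.360000, refl=-0.360000·0.600000=-0.2160; V=4.800000+-0.360000+-0.216000=4.2240
k=4 src: inc=-0.216000, refl=-0.216000·-0.200000=0.0432; V=4.440000+-0.216000+0.043200=4.2672
k=5 load: inc=0.043200, refl=0.043200·0.600000=0.0259; V=4.224000+0.043200+0.025920=4.2931
k=6 src: inc=0.025920, refl=0.025920·-0.200000=-0.0052; V=4.267200+0.025920+-0.005184=4.2879
k=7 load: inc=-0.005184, refl=-0.005184·0.600000=-0.0031; V=4.293120+-0.005184+-0.003110=4.2848
k=8 src: inc=-0.003110, refl=-0.003110·-0.200000=0.0006; V=4.287936+-0.003110+0.000622=4.2854
k=9 load: inc=0.000622, refl=0.000622·0.600000=0.0004; V=4.284826+0.000622+0.000373=4.2858
k=10 src: inc=0.000373, refl=0.000373·-0.200000=-0.0001; V=4.285448+0.000373+-0.000075=4.2857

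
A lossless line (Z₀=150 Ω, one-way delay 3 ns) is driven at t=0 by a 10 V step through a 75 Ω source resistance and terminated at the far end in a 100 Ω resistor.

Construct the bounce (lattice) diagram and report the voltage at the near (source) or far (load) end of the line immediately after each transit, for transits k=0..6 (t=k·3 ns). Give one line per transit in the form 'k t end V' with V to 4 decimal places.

Γ_L=-0.200000, Γ_S=-0.333333; launch V₁=10·150/225=6.666667
k=0 src: V=6.6667
k=1 load: inc=6.666667, refl=6.666667·-0.200000=-1.3333; V=0.000000+6.666667+-1.333333=5.3333
k=2 src: inc=-1.333333, refl=-1.333333·-0.333333=0.4444; V=6.666667+-1.333333+0.444444=5.7778
k=3 load: inc=0.444444, refl=0.444444·-0.200000=-0.0889; V=5.333333+0.444444+-0.088889=5.6889
k=4 src: inc=-0.088889, refl=-0.088889·-0.333333=0.0296; V=5.777778+-0.088889+0.029630=5.7185
k=5 load: inc=0.029630, refl=0.029630·-0.200000=-0.0059; V=5.688889+0.029630+-0.005926=5.7126
k=6 src: inc=-0.005926, refl=-0.005926·-0.333333=0.0020; V=5.718519+-0.005926+0.001975=5.7146

0 0 source 6.6667
1 3 load 5.3333
2 6 source 5.7778
3 9 load 5.6889
4 12 source 5.7185
5 15 load 5.7126
6 18 source 5.7146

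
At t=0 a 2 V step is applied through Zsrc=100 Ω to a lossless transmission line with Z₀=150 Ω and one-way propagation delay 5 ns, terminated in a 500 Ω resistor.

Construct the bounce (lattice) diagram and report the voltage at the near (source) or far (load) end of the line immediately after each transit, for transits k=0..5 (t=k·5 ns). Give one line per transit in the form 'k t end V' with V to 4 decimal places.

Γ_L=0.538462, Γ_S=-0.200000; launch V₁=2·150/250=1.200000
k=0 src: V=1.2000
k=1 load: inc=1.200000, refl=1.200000·0.538462=0.6462; V=0.000000+1.200000+0.646154=1.8462
k=2 src: inc=0.646154, refl=0.646154·-0.200000=-0.1292; V=1.200000+0.646154+-0.129231=1.7169
k=3 load: inc=-0.129231, refl=-0.129231·0.538462=-0.0696; V=1.846154+-0.129231+-0.069586=1.6473
k=4 src: inc=-0.069586, refl=-0.069586·-0.200000=0.0139; V=1.716923+-0.069586+0.013917=1.6613
k=5 load: inc=0.013917, refl=0.013917·0.538462=0.0075; V=1.647337+0.013917+0.007494=1.6687

0 0 source 1.2000
1 5 load 1.8462
2 10 source 1.7169
3 15 load 1.6473
4 20 source 1.6613
5 25 load 1.6687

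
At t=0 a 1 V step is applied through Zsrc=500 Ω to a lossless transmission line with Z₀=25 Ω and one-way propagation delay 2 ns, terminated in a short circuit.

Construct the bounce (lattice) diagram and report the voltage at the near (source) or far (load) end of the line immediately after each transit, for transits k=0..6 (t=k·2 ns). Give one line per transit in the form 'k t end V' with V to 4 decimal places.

0 0 source 0.0476
1 2 load 0.0000
2 4 source -0.0431
3 6 load 0.0000
4 8 source 0.0390
5 10 load 0.0000
6 12 source -0.0353

Γ_L=-1.000000, Γ_S=0.904762; launch V₁=1·25/525=0.047619
k=0 src: V=0.0476
k=1 load: inc=0.047619, refl=0.047619·-1.000000=-0.0476; V=0.000000+0.047619+-0.047619=0.0000
k=2 src: inc=-0.047619, refl=-0.047619·0.904762=-0.0431; V=0.047619+-0.047619+-0.043084=-0.0431
k=3 load: inc=-0.043084, refl=-0.043084·-1.000000=0.0431; V=0.000000+-0.043084+0.043084=0.0000
k=4 src: inc=0.043084, refl=0.043084·0.904762=0.0390; V=-0.043084+0.043084+0.038981=0.0390
k=5 load: inc=0.038981, refl=0.038981·-1.000000=-0.0390; V=0.000000+0.038981+-0.038981=0.0000
k=6 src: inc=-0.038981, refl=-0.038981·0.904762=-0.0353; V=0.038981+-0.038981+-0.035268=-0.0353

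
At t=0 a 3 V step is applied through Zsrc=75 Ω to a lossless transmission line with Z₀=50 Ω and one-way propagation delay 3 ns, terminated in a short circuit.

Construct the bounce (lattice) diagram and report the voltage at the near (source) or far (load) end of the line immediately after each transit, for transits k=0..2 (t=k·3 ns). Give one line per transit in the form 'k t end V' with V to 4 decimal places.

0 0 source 1.2000
1 3 load 0.0000
2 6 source -0.2400

Γ_L=-1.000000, Γ_S=0.200000; launch V₁=3·50/125=1.200000
k=0 src: V=1.2000
k=1 load: inc=1.200000, refl=1.200000·-1.000000=-1.2000; V=0.000000+1.200000+-1.200000=0.0000
k=2 src: inc=-1.200000, refl=-1.200000·0.200000=-0.2400; V=1.200000+-1.200000+-0.240000=-0.2400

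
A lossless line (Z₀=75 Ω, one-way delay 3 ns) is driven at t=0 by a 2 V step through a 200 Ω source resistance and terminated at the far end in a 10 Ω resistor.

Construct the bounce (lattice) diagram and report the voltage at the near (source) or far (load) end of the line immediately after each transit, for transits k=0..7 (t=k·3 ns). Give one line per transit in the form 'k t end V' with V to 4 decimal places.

0 0 source 0.5455
1 3 load 0.1283
2 6 source -0.0613
3 9 load 0.0837
4 12 source 0.1496
5 15 load 0.0992
6 18 source 0.0763
7 21 load 0.0938

Γ_L=-0.764706, Γ_S=0.454545; launch V₁=2·75/275=0.545455
k=0 src: V=0.5455
k=1 load: inc=0.545455, refl=0.545455·-0.764706=-0.4171; V=0.000000+0.545455+-0.417112=0.1283
k=2 src: inc=-0.417112, refl=-0.417112·0.454545=-0.1896; V=0.545455+-0.417112+-0.189596=-0.0613
k=3 load: inc=-0.189596, refl=-0.189596·-0.764706=0.1450; V=0.128342+-0.189596+0.144986=0.0837
k=4 src: inc=0.144986, refl=0.144986·0.454545=0.0659; V=-0.061254+0.144986+0.065903=0.1496
k=5 load: inc=0.065903, refl=0.065903·-0.764706=-0.0504; V=0.083731+0.065903+-0.050396=0.0992
k=6 src: inc=-0.050396, refl=-0.050396·0.454545=-0.0229; V=0.149634+-0.050396+-0.022907=0.0763
k=7 load: inc=-0.022907, refl=-0.022907·-0.764706=0.0175; V=0.099238+-0.022907+0.017517=0.0938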